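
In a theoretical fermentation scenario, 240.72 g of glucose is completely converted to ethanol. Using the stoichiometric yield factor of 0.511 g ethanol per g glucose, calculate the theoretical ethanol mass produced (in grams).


Theoretical ethanol yield: m_EtOH = 0.511 * m_glucose
m_EtOH = 0.511 * 240.72 = 123.0079 g

123.0079 g


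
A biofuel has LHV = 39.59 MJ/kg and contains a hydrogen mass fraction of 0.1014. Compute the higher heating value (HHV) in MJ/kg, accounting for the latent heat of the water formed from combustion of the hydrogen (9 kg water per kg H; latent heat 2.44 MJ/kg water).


HHV = LHV + H_frac * 9 * 2.44
= 39.59 + 0.1014 * 9 * 2.44
= 41.8167 MJ/kg

41.8167 MJ/kg


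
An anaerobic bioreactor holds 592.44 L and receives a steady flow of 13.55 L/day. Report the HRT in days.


HRT = V / Q
= 592.44 / 13.55
= 43.7225 days

43.7225 days


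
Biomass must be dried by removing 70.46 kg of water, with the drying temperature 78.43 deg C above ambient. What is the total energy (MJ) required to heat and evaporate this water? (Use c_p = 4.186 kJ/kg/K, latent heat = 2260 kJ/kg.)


E = m_water * (4.186 * dT + 2260) / 1000
= 70.46 * (4.186 * 78.43 + 2260) / 1000
= 182.3722 MJ

182.3722 MJ


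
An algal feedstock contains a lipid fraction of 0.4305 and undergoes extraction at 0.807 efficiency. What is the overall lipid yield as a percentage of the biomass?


Y = lipid_content * extraction_eff * 100
= 0.4305 * 0.807 * 100
= 34.7414%

34.7414%


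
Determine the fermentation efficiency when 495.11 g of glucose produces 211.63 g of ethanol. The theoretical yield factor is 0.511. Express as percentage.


Fermentation efficiency = (actual / (0.511 * glucose)) * 100
= (211.63 / (0.511 * 495.11)) * 100
= 83.6478%

83.6478%


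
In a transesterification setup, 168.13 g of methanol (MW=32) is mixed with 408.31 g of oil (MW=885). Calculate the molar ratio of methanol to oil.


Molar ratio = n_MeOH / n_oil = (MeOH/32) / (oil/885) = (MeOH * 885) / (32 * oil)
= (168.13 * 885) / (32 * 408.31)
= 11.3880

11.3880


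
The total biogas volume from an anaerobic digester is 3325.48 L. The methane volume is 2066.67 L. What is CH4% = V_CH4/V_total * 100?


CH4% = V_CH4 / V_total * 100
= 2066.67 / 3325.48 * 100
= 62.1465%

62.1465%


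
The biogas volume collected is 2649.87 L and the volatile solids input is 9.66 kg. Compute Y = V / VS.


Y = V / VS
= 2649.87 / 9.66
= 274.3137 L/kg VS

274.3137 L/kg VS


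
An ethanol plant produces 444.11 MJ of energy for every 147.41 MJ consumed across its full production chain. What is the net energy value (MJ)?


NEV = E_out - E_in
= 444.11 - 147.41
= 296.7000 MJ

296.7000 MJ


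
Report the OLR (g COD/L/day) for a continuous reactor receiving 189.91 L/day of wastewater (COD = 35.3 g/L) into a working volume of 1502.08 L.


OLR = Q * S / V
= 189.91 * 35.3 / 1502.08
= 4.4630 g/L/day

4.4630 g/L/day


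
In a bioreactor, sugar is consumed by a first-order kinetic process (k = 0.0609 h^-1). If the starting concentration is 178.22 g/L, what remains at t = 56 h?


S = S0 * exp(-k * t)
S = 178.22 * exp(-0.0609 * 56)
S = 5.8862 g/L

5.8862 g/L


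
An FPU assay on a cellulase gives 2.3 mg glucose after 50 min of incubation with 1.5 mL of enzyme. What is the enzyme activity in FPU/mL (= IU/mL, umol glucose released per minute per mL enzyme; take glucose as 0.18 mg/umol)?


Activity = glucose_mg / (0.18 mg/umol * V_mL * t_min)
= 2.3 / (0.18 * 1.5 * 50)
= 0.1704 FPU/mL

0.1704 FPU/mL


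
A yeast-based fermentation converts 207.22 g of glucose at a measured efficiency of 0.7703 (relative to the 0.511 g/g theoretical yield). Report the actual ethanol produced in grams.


Actual ethanol: m = 0.511 * 207.22 * 0.7703
m = 81.5666 g

81.5666 g


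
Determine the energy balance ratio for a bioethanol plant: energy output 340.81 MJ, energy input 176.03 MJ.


EROI = E_out / E_in
= 340.81 / 176.03
= 1.9361

1.9361


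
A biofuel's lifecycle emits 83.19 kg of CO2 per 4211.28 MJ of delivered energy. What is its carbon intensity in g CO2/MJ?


CI = CO2 * 1000 / E
= 83.19 * 1000 / 4211.28
= 19.7541 g CO2/MJ

19.7541 g CO2/MJ


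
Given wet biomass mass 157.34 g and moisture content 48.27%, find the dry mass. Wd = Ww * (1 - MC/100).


Wd = Ww * (1 - MC/100)
= 157.34 * (1 - 48.27/100)
= 81.3920 g

81.3920 g


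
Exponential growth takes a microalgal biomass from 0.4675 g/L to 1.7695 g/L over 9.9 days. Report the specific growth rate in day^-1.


mu = ln(X2/X1) / dt
= ln(1.7695/0.4675) / 9.9
= 0.1344 per day

0.1344 per day


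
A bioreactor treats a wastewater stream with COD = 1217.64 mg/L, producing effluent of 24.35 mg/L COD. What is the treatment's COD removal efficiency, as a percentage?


eta = (COD_in - COD_out) / COD_in * 100
= (1217.64 - 24.35) / 1217.64 * 100
= 98.0002%

98.0002%


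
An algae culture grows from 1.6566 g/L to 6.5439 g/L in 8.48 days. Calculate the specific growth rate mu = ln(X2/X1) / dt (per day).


mu = ln(X2/X1) / dt
= ln(6.5439/1.6566) / 8.48
= 0.1620 per day

0.1620 per day


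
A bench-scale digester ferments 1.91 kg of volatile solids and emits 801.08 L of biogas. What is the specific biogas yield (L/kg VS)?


Y = V / VS
= 801.08 / 1.91
= 419.4136 L/kg VS

419.4136 L/kg VS


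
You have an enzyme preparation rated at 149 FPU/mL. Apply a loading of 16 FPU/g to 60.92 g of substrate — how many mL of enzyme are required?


V = dosage * m_sub / activity
V = 16 * 60.92 / 149
V = 6.5417 mL

6.5417 mL


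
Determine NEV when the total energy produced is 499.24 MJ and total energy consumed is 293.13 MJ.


NEV = E_out - E_in
= 499.24 - 293.13
= 206.1100 MJ

206.1100 MJ


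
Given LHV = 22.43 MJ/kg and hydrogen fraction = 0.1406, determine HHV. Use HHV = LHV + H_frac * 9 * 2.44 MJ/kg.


HHV = LHV + H_frac * 9 * 2.44
= 22.43 + 0.1406 * 9 * 2.44
= 25.5176 MJ/kg

25.5176 MJ/kg


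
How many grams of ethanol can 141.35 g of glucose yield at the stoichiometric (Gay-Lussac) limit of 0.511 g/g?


Theoretical ethanol yield: m_EtOH = 0.511 * m_glucose
m_EtOH = 0.511 * 141.35 = 72.2298 g

72.2298 g


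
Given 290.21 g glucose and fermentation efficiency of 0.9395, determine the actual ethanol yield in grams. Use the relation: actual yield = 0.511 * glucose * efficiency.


Actual ethanol: m = 0.511 * 290.21 * 0.9395
m = 139.3253 g

139.3253 g


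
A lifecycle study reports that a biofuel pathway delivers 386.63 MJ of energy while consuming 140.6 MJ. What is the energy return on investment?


EROI = E_out / E_in
= 386.63 / 140.6
= 2.7499

2.7499


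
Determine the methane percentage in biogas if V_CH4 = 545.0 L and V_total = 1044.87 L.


CH4% = V_CH4 / V_total * 100
= 545.0 / 1044.87 * 100
= 52.1596%

52.1596%


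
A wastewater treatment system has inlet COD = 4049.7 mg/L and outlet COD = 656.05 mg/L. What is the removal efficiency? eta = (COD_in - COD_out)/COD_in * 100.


eta = (COD_in - COD_out) / COD_in * 100
= (4049.7 - 656.05) / 4049.7 * 100
= 83.8000%

83.8000%


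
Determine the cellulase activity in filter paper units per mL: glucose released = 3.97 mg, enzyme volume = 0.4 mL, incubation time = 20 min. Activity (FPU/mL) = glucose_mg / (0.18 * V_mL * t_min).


Activity = glucose_mg / (0.18 mg/umol * V_mL * t_min)
= 3.97 / (0.18 * 0.4 * 20)
= 2.7569 FPU/mL

2.7569 FPU/mL


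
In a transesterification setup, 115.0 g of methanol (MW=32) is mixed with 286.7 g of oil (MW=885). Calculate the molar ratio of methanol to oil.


Molar ratio = n_MeOH / n_oil = (MeOH/32) / (oil/885) = (MeOH * 885) / (32 * oil)
= (115.0 * 885) / (32 * 286.7)
= 11.0934

11.0934


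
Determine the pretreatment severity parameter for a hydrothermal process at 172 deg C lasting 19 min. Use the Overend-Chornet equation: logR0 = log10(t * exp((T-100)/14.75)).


logR0 = log10(t * exp((T - 100) / 14.75))
= log10(19 * exp((172 - 100) / 14.75))
= 3.3987

3.3987


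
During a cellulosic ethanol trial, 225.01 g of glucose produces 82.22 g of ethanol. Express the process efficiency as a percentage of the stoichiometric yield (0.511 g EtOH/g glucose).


Fermentation efficiency = (actual / (0.511 * glucose)) * 100
= (82.22 / (0.511 * 225.01)) * 100
= 71.5080%

71.5080%


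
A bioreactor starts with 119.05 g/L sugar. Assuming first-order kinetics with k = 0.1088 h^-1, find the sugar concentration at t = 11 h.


S = S0 * exp(-k * t)
S = 119.05 * exp(-0.1088 * 11)
S = 35.9721 g/L

35.9721 g/L


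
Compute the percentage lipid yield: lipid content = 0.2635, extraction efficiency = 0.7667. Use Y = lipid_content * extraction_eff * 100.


Y = lipid_content * extraction_eff * 100
= 0.2635 * 0.7667 * 100
= 20.2025%

20.2025%


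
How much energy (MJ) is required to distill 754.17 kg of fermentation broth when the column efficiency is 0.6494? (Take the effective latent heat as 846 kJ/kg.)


E = m * 846 / (eta * 1000)
= 754.17 * 846 / (0.6494 * 1000)
= 982.4882 MJ

982.4882 MJ


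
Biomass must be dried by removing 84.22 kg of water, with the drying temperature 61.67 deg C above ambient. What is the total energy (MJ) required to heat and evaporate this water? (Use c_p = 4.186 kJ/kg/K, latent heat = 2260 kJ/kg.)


E = m_water * (4.186 * dT + 2260) / 1000
= 84.22 * (4.186 * 61.67 + 2260) / 1000
= 212.0786 MJ

212.0786 MJ


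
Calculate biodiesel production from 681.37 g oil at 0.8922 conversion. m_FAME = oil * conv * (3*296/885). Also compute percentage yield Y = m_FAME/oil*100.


m_FAME = oil * conv * (3 * 296 / 885) = oil * conv * (888/885)
= 681.37 * 0.8922 * 888 / 885
= 609.9791 g
Y = m_FAME / oil * 100 = conv * (888/885) * 100
= 0.8922 * 888 / 885 * 100
= 89.52%

609.9791 g FAME; Y = 89.52%


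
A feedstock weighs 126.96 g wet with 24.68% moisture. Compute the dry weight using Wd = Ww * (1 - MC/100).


Wd = Ww * (1 - MC/100)
= 126.96 * (1 - 24.68/100)
= 95.6263 g

95.6263 g


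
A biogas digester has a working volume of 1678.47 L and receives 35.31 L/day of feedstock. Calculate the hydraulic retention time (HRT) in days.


HRT = V / Q
= 1678.47 / 35.31
= 47.5353 days

47.5353 days


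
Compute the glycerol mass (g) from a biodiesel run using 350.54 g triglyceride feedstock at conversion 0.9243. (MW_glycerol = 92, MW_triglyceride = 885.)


glycerol = oil * conv * (92/885)
= 350.54 * 0.9243 * 92 / 885
= 33.6818 g

33.6818 g


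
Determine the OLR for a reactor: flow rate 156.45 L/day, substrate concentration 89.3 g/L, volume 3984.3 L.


OLR = Q * S / V
= 156.45 * 89.3 / 3984.3
= 3.5065 g/L/day

3.5065 g/L/day


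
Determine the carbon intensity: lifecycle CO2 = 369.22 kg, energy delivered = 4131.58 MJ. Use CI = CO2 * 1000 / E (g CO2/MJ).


CI = CO2 * 1000 / E
= 369.22 * 1000 / 4131.58
= 89.3653 g CO2/MJ

89.3653 g CO2/MJ


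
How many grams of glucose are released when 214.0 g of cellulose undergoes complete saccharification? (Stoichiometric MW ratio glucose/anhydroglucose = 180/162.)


glucose = cellulose * 180/162
= 214.0 * 180/162
= 237.7778 g

237.7778 g


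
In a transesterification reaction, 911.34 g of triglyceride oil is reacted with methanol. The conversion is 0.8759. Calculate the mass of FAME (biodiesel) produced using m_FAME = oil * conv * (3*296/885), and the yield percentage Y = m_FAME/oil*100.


m_FAME = oil * conv * (3 * 296 / 885) = oil * conv * (888/885)
= 911.34 * 0.8759 * 888 / 885
= 800.9486 g
Y = m_FAME / oil * 100 = conv * (888/885) * 100
= 0.8759 * 888 / 885 * 100
= 87.89%

800.9486 g FAME; Y = 87.89%


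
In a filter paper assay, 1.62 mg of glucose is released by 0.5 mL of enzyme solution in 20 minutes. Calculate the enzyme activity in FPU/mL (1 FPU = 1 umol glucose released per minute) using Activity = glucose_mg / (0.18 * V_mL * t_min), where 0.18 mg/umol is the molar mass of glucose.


Activity = glucose_mg / (0.18 mg/umol * V_mL * t_min)
= 1.62 / (0.18 * 0.5 * 20)
= 0.9000 FPU/mL

0.9000 FPU/mL


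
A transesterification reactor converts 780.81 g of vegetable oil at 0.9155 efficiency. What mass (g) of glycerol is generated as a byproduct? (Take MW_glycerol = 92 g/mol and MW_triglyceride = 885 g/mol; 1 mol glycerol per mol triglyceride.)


glycerol = oil * conv * (92/885)
= 780.81 * 0.9155 * 92 / 885
= 74.3102 g

74.3102 g


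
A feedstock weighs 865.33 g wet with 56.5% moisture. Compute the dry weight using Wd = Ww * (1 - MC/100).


Wd = Ww * (1 - MC/100)
= 865.33 * (1 - 56.5/100)
= 376.4186 g

376.4186 g


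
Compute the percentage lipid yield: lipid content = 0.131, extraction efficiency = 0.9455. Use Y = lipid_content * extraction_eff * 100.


Y = lipid_content * extraction_eff * 100
= 0.131 * 0.9455 * 100
= 12.3861%

12.3861%


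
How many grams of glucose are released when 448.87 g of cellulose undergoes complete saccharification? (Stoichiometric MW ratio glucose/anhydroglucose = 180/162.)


glucose = cellulose * 180/162
= 448.87 * 180/162
= 498.7444 g

498.7444 g


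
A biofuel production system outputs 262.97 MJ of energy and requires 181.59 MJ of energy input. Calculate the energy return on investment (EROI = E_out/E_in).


EROI = E_out / E_in
= 262.97 / 181.59
= 1.4482

1.4482


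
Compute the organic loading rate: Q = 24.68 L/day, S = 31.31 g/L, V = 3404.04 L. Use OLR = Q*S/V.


OLR = Q * S / V
= 24.68 * 31.31 / 3404.04
= 0.2270 g/L/day

0.2270 g/L/day


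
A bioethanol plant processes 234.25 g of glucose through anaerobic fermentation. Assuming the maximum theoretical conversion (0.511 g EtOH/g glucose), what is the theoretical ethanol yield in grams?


Theoretical ethanol yield: m_EtOH = 0.511 * m_glucose
m_EtOH = 0.511 * 234.25 = 119.7018 g

119.7018 g


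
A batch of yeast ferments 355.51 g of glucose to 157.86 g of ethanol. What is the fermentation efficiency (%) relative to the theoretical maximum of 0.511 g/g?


Fermentation efficiency = (actual / (0.511 * glucose)) * 100
= (157.86 / (0.511 * 355.51)) * 100
= 86.8959%

86.8959%


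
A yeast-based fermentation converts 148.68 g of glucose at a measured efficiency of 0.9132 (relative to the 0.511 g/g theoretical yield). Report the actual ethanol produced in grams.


Actual ethanol: m = 0.511 * 148.68 * 0.9132
m = 69.3808 g

69.3808 g


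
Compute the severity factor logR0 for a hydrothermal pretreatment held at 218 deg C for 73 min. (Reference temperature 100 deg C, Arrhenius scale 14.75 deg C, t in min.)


logR0 = log10(t * exp((T - 100) / 14.75))
= log10(73 * exp((218 - 100) / 14.75))
= 5.3377

5.3377


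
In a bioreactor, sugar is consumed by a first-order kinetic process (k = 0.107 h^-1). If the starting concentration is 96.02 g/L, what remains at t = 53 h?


S = S0 * exp(-k * t)
S = 96.02 * exp(-0.107 * 53)
S = 0.3307 g/L

0.3307 g/L


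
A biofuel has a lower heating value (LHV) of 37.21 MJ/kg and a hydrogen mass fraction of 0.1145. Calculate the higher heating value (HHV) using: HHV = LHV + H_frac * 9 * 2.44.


HHV = LHV + H_frac * 9 * 2.44
= 37.21 + 0.1145 * 9 * 2.44
= 39.7244 MJ/kg

39.7244 MJ/kg


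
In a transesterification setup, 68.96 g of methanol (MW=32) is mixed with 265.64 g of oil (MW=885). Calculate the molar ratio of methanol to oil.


Molar ratio = n_MeOH / n_oil = (MeOH/32) / (oil/885) = (MeOH * 885) / (32 * oil)
= (68.96 * 885) / (32 * 265.64)
= 7.1795

7.1795


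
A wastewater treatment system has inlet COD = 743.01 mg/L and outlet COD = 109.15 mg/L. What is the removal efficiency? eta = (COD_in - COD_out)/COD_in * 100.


eta = (COD_in - COD_out) / COD_in * 100
= (743.01 - 109.15) / 743.01 * 100
= 85.3098%

85.3098%


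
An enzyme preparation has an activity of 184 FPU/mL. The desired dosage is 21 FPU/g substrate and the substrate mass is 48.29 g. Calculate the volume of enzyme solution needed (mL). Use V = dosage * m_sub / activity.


V = dosage * m_sub / activity
V = 21 * 48.29 / 184
V = 5.5114 mL

5.5114 mL


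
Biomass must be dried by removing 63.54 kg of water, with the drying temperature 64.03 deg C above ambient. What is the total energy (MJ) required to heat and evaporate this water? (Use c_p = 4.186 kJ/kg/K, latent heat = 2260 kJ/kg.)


E = m_water * (4.186 * dT + 2260) / 1000
= 63.54 * (4.186 * 64.03 + 2260) / 1000
= 160.6310 MJ

160.6310 MJ


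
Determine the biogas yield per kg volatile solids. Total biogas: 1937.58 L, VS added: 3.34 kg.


Y = V / VS
= 1937.58 / 3.34
= 580.1138 L/kg VS

580.1138 L/kg VS


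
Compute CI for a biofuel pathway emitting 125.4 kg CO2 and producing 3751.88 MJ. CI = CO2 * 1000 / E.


CI = CO2 * 1000 / E
= 125.4 * 1000 / 3751.88
= 33.4232 g CO2/MJ

33.4232 g CO2/MJ


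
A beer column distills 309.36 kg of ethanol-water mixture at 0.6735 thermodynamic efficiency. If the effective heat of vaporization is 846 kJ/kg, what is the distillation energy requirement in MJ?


E = m * 846 / (eta * 1000)
= 309.36 * 846 / (0.6735 * 1000)
= 388.5947 MJ

388.5947 MJ


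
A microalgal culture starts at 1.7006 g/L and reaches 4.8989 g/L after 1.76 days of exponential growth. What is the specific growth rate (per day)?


mu = ln(X2/X1) / dt
= ln(4.8989/1.7006) / 1.76
= 0.6012 per day

0.6012 per day


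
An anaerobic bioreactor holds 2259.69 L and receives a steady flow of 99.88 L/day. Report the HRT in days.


HRT = V / Q
= 2259.69 / 99.88
= 22.6240 days

22.6240 days


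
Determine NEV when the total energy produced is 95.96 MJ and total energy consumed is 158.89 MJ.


NEV = E_out - E_in
= 95.96 - 158.89
= -62.9300 MJ

-62.9300 MJ


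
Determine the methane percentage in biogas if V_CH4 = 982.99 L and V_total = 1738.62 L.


CH4% = V_CH4 / V_total * 100
= 982.99 / 1738.62 * 100
= 56.5385%

56.5385%


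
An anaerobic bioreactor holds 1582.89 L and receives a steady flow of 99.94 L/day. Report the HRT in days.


HRT = V / Q
= 1582.89 / 99.94
= 15.8384 days

15.8384 days


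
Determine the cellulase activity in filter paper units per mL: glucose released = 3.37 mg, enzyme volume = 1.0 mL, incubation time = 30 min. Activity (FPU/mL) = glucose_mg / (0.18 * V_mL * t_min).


Activity = glucose_mg / (0.18 mg/umol * V_mL * t_min)
= 3.37 / (0.18 * 1.0 * 30)
= 0.6241 FPU/mL

0.6241 FPU/mL


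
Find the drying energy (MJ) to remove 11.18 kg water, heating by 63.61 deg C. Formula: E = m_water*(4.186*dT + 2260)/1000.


E = m_water * (4.186 * dT + 2260) / 1000
= 11.18 * (4.186 * 63.61 + 2260) / 1000
= 28.2437 MJ

28.2437 MJ


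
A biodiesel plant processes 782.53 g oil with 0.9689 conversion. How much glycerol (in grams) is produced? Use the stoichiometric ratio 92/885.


glycerol = oil * conv * (92/885)
= 782.53 * 0.9689 * 92 / 885
= 78.8178 g

78.8178 g


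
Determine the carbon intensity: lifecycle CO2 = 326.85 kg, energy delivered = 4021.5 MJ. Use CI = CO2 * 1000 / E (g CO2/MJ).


CI = CO2 * 1000 / E
= 326.85 * 1000 / 4021.5
= 81.2756 g CO2/MJ

81.2756 g CO2/MJ


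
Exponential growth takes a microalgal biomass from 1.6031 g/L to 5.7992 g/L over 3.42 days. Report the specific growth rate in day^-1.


mu = ln(X2/X1) / dt
= ln(5.7992/1.6031) / 3.42
= 0.3760 per day

0.3760 per day


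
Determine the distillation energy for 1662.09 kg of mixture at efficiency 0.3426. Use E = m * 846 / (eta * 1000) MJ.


E = m * 846 / (eta * 1000)
= 1662.09 * 846 / (0.3426 * 1000)
= 4104.2853 MJ

4104.2853 MJ


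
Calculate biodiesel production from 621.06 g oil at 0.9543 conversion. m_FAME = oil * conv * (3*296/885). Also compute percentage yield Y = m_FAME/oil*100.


m_FAME = oil * conv * (3 * 296 / 885) = oil * conv * (888/885)
= 621.06 * 0.9543 * 888 / 885
= 594.6866 g
Y = m_FAME / oil * 100 = conv * (888/885) * 100
= 0.9543 * 888 / 885 * 100
= 95.75%

594.6866 g FAME; Y = 95.75%


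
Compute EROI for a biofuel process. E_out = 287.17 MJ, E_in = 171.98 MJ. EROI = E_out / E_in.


EROI = E_out / E_in
= 287.17 / 171.98
= 1.6698

1.6698


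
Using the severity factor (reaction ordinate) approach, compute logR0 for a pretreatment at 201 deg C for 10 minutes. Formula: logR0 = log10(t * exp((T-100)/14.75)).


logR0 = log10(t * exp((T - 100) / 14.75))
= log10(10 * exp((201 - 100) / 14.75))
= 3.9738

3.9738


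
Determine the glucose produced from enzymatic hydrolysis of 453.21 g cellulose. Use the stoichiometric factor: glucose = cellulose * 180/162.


glucose = cellulose * 180/162
= 453.21 * 180/162
= 503.5667 g

503.5667 g


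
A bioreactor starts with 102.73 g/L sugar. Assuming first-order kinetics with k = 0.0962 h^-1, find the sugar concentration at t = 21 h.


S = S0 * exp(-k * t)
S = 102.73 * exp(-0.0962 * 21)
S = 13.6250 g/L

13.6250 g/L


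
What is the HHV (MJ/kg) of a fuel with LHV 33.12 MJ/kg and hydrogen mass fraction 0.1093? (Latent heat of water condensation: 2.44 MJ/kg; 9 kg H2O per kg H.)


HHV = LHV + H_frac * 9 * 2.44
= 33.12 + 0.1093 * 9 * 2.44
= 35.5202 MJ/kg

35.5202 MJ/kg


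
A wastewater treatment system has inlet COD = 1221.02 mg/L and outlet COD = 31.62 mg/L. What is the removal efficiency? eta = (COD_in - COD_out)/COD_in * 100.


eta = (COD_in - COD_out) / COD_in * 100
= (1221.02 - 31.62) / 1221.02 * 100
= 97.4104%

97.4104%


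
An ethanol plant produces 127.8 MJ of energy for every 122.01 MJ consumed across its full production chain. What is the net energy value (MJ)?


NEV = E_out - E_in
= 127.8 - 122.01
= 5.7900 MJ

5.7900 MJ


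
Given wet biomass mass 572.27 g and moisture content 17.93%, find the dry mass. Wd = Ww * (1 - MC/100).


Wd = Ww * (1 - MC/100)
= 572.27 * (1 - 17.93/100)
= 469.6620 g

469.6620 g


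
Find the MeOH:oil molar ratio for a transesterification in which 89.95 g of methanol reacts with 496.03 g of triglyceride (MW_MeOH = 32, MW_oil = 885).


Molar ratio = n_MeOH / n_oil = (MeOH/32) / (oil/885) = (MeOH * 885) / (32 * oil)
= (89.95 * 885) / (32 * 496.03)
= 5.0152

5.0152


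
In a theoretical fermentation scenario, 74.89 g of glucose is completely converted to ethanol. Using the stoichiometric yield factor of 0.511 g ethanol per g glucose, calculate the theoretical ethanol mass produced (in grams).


Theoretical ethanol yield: m_EtOH = 0.511 * m_glucose
m_EtOH = 0.511 * 74.89 = 38.2688 g

38.2688 g


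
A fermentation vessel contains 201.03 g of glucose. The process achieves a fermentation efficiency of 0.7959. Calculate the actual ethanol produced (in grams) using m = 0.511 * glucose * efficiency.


Actual ethanol: m = 0.511 * 201.03 * 0.7959
m = 81.7599 g

81.7599 g


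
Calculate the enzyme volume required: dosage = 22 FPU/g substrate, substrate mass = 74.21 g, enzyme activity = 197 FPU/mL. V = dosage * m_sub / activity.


V = dosage * m_sub / activity
V = 22 * 74.21 / 197
V = 8.2874 mL

8.2874 mL


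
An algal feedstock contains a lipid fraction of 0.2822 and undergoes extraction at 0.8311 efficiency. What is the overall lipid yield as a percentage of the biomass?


Y = lipid_content * extraction_eff * 100
= 0.2822 * 0.8311 * 100
= 23.4536%

23.4536%


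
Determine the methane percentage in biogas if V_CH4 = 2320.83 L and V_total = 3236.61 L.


CH4% = V_CH4 / V_total * 100
= 2320.83 / 3236.61 * 100
= 71.7056%

71.7056%


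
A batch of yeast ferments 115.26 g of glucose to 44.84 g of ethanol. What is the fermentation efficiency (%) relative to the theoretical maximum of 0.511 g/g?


Fermentation efficiency = (actual / (0.511 * glucose)) * 100
= (44.84 / (0.511 * 115.26)) * 100
= 76.1318%

76.1318%


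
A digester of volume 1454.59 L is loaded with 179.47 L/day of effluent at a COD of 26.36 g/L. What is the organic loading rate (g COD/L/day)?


OLR = Q * S / V
= 179.47 * 26.36 / 1454.59
= 3.2523 g/L/day

3.2523 g/L/day


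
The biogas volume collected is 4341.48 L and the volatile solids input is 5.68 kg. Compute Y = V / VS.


Y = V / VS
= 4341.48 / 5.68
= 764.3451 L/kg VS

764.3451 L/kg VS


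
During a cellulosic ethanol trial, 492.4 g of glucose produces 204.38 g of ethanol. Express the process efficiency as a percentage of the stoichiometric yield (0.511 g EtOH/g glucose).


Fermentation efficiency = (actual / (0.511 * glucose)) * 100
= (204.38 / (0.511 * 492.4)) * 100
= 81.2268%

81.2268%


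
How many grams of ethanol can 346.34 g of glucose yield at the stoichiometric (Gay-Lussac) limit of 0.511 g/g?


Theoretical ethanol yield: m_EtOH = 0.511 * m_glucose
m_EtOH = 0.511 * 346.34 = 176.9797 g

176.9797 g


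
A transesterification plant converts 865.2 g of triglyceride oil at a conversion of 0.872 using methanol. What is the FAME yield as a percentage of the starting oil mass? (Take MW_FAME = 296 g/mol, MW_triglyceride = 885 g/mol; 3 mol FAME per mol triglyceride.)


m_FAME = oil * conv * (3 * 296 / 885) = oil * conv * (888/885)
= 865.2 * 0.872 * 888 / 885
= 757.0119 g
Y = m_FAME / oil * 100 = conv * (888/885) * 100
= 0.872 * 888 / 885 * 100
= 87.50%

87.50%


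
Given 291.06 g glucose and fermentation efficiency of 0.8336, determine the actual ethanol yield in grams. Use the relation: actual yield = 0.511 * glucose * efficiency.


Actual ethanol: m = 0.511 * 291.06 * 0.8336
m = 123.9827 g

123.9827 g


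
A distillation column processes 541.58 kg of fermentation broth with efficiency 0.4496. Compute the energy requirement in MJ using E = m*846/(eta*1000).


E = m * 846 / (eta * 1000)
= 541.58 * 846 / (0.4496 * 1000)
= 1019.0762 MJ

1019.0762 MJ


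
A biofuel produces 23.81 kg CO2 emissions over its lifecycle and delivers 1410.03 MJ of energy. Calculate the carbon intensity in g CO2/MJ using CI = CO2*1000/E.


CI = CO2 * 1000 / E
= 23.81 * 1000 / 1410.03
= 16.8862 g CO2/MJ

16.8862 g CO2/MJ


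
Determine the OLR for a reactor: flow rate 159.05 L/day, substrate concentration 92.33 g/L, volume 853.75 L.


OLR = Q * S / V
= 159.05 * 92.33 / 853.75
= 17.2007 g/L/day

17.2007 g/L/day


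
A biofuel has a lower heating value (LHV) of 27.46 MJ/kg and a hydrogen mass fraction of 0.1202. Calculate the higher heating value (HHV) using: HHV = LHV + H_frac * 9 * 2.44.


HHV = LHV + H_frac * 9 * 2.44
= 27.46 + 0.1202 * 9 * 2.44
= 30.0996 MJ/kg

30.0996 MJ/kg


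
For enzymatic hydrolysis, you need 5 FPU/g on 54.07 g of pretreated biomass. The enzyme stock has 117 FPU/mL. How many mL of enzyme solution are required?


V = dosage * m_sub / activity
V = 5 * 54.07 / 117
V = 2.3107 mL

2.3107 mL


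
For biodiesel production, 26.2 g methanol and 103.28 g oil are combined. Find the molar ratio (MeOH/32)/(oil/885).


Molar ratio = n_MeOH / n_oil = (MeOH/32) / (oil/885) = (MeOH * 885) / (32 * oil)
= (26.2 * 885) / (32 * 103.28)
= 7.0158

7.0158


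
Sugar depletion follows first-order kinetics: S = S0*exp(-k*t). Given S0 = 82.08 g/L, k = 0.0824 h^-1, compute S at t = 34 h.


S = S0 * exp(-k * t)
S = 82.08 * exp(-0.0824 * 34)
S = 4.9833 g/L

4.9833 g/L


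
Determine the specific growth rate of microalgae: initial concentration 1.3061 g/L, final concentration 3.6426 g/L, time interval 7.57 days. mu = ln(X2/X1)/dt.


mu = ln(X2/X1) / dt
= ln(3.6426/1.3061) / 7.57
= 0.1355 per day

0.1355 per day


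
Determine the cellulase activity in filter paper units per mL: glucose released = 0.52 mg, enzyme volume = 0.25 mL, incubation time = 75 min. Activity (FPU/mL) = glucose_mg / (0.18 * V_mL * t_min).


Activity = glucose_mg / (0.18 mg/umol * V_mL * t_min)
= 0.52 / (0.18 * 0.25 * 75)
= 0.1541 FPU/mL

0.1541 FPU/mL


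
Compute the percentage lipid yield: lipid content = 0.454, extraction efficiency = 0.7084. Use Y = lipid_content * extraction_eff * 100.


Y = lipid_content * extraction_eff * 100
= 0.454 * 0.7084 * 100
= 32.1614%

32.1614%


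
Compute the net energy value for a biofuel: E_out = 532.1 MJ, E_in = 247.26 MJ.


NEV = E_out - E_in
= 532.1 - 247.26
= 284.8400 MJ

284.8400 MJ


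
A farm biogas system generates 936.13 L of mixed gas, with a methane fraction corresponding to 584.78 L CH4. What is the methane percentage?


CH4% = V_CH4 / V_total * 100
= 584.78 / 936.13 * 100
= 62.4678%

62.4678%


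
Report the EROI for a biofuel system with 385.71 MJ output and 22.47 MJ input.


EROI = E_out / E_in
= 385.71 / 22.47
= 17.1656

17.1656


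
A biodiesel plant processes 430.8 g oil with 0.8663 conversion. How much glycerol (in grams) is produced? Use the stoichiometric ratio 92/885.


glycerol = oil * conv * (92/885)
= 430.8 * 0.8663 * 92 / 885
= 38.7961 g

38.7961 g


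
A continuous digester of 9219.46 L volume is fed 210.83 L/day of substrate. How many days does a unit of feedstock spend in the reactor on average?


HRT = V / Q
= 9219.46 / 210.83
= 43.7294 days

43.7294 days


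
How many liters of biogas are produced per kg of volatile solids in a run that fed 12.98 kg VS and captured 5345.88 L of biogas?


Y = V / VS
= 5345.88 / 12.98
= 411.8552 L/kg VS

411.8552 L/kg VS


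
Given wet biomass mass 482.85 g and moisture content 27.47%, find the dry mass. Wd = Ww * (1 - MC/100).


Wd = Ww * (1 - MC/100)
= 482.85 * (1 - 27.47/100)
= 350.2111 g

350.2111 g


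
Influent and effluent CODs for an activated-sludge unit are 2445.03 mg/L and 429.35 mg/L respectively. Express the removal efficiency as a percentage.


eta = (COD_in - COD_out) / COD_in * 100
= (2445.03 - 429.35) / 2445.03 * 100
= 82.4399%

82.4399%


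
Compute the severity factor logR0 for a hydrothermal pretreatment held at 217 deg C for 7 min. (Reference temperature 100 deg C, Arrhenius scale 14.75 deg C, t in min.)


logR0 = log10(t * exp((T - 100) / 14.75))
= log10(7 * exp((217 - 100) / 14.75))
= 4.2900

4.2900


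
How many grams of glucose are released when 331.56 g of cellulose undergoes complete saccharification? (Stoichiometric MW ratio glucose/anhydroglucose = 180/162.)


glucose = cellulose * 180/162
= 331.56 * 180/162
= 368.4000 g

368.4000 g


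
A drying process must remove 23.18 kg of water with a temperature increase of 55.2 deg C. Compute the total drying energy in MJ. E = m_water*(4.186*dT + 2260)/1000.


E = m_water * (4.186 * dT + 2260) / 1000
= 23.18 * (4.186 * 55.2 + 2260) / 1000
= 57.7429 MJ

57.7429 MJ


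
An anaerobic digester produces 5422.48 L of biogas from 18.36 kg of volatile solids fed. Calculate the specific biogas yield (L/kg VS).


Y = V / VS
= 5422.48 / 18.36
= 295.3420 L/kg VS

295.3420 L/kg VS


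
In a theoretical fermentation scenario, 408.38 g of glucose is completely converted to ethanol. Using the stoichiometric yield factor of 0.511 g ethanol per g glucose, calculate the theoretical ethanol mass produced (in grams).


Theoretical ethanol yield: m_EtOH = 0.511 * m_glucose
m_EtOH = 0.511 * 408.38 = 208.6822 g

208.6822 g


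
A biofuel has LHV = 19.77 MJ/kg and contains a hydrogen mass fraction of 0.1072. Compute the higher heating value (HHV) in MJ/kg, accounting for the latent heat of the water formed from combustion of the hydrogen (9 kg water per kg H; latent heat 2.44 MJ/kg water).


HHV = LHV + H_frac * 9 * 2.44
= 19.77 + 0.1072 * 9 * 2.44
= 22.1241 MJ/kg

22.1241 MJ/kg


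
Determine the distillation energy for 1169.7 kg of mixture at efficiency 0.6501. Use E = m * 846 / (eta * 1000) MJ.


E = m * 846 / (eta * 1000)
= 1169.7 * 846 / (0.6501 * 1000)
= 1522.1754 MJ

1522.1754 MJ


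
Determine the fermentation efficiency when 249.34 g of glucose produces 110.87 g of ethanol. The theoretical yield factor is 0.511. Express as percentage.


Fermentation efficiency = (actual / (0.511 * glucose)) * 100
= (110.87 / (0.511 * 249.34)) * 100
= 87.0164%

87.0164%


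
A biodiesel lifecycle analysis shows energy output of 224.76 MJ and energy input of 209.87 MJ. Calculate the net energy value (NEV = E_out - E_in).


NEV = E_out - E_in
= 224.76 - 209.87
= 14.8900 MJ

14.8900 MJ


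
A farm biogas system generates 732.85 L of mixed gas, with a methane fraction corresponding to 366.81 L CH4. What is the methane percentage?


CH4% = V_CH4 / V_total * 100
= 366.81 / 732.85 * 100
= 50.0525%

50.0525%


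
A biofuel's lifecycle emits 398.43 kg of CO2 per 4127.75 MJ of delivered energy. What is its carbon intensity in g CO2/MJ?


CI = CO2 * 1000 / E
= 398.43 * 1000 / 4127.75
= 96.5247 g CO2/MJ

96.5247 g CO2/MJ


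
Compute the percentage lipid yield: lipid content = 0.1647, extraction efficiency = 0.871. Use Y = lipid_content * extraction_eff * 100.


Y = lipid_content * extraction_eff * 100
= 0.1647 * 0.871 * 100
= 14.3454%

14.3454%


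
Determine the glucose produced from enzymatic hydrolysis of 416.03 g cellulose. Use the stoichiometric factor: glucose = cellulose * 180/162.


glucose = cellulose * 180/162
= 416.03 * 180/162
= 462.2556 g

462.2556 g


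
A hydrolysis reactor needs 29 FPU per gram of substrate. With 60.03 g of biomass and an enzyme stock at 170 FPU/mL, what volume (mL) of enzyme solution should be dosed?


V = dosage * m_sub / activity
V = 29 * 60.03 / 170
V = 10.2404 mL

10.2404 mL


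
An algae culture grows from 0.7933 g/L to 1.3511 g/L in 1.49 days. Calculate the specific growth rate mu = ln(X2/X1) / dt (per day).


mu = ln(X2/X1) / dt
= ln(1.3511/0.7933) / 1.49
= 0.3574 per day

0.3574 per day


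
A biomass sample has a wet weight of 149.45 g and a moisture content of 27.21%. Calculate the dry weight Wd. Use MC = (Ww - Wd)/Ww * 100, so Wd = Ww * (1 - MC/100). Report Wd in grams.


Wd = Ww * (1 - MC/100)
= 149.45 * (1 - 27.21/100)
= 108.7847 g

108.7847 g


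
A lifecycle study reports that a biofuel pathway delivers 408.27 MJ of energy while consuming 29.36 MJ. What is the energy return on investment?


EROI = E_out / E_in
= 408.27 / 29.36
= 13.9057

13.9057


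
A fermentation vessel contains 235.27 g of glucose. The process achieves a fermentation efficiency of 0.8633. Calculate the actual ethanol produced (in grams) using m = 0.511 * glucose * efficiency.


Actual ethanol: m = 0.511 * 235.27 * 0.8633
m = 103.7885 g

103.7885 g


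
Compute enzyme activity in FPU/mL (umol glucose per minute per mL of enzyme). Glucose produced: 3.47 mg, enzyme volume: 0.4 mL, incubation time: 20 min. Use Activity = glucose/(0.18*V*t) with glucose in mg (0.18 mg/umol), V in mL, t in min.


Activity = glucose_mg / (0.18 mg/umol * V_mL * t_min)
= 3.47 / (0.18 * 0.4 * 20)
= 2.4097 FPU/mL

2.4097 FPU/mL


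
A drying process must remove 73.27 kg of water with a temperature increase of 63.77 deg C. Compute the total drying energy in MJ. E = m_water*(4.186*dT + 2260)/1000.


E = m_water * (4.186 * dT + 2260) / 1000
= 73.27 * (4.186 * 63.77 + 2260) / 1000
= 185.1490 MJ

185.1490 MJ


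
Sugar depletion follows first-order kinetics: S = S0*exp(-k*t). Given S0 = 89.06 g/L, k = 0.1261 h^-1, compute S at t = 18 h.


S = S0 * exp(-k * t)
S = 89.06 * exp(-0.1261 * 18)
S = 9.2028 g/L

9.2028 g/L


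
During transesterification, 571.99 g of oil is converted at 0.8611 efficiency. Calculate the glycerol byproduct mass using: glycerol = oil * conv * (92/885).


glycerol = oil * conv * (92/885)
= 571.99 * 0.8611 * 92 / 885
= 51.2020 g

51.2020 g


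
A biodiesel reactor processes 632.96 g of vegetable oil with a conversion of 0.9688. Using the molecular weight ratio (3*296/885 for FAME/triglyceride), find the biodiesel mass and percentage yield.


m_FAME = oil * conv * (3 * 296 / 885) = oil * conv * (888/885)
= 632.96 * 0.9688 * 888 / 885
= 615.2903 g
Y = m_FAME / oil * 100 = conv * (888/885) * 100
= 0.9688 * 888 / 885 * 100
= 97.21%

615.2903 g FAME; Y = 97.21%


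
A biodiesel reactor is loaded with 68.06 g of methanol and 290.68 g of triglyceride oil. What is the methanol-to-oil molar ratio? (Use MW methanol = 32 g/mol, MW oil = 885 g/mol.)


Molar ratio = n_MeOH / n_oil = (MeOH/32) / (oil/885) = (MeOH * 885) / (32 * oil)
= (68.06 * 885) / (32 * 290.68)
= 6.4755

6.4755


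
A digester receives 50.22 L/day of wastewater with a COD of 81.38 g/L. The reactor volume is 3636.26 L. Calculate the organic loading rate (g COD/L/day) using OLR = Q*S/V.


OLR = Q * S / V
= 50.22 * 81.38 / 3636.26
= 1.1239 g/L/day

1.1239 g/L/day


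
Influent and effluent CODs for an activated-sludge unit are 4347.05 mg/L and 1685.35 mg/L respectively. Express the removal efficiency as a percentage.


eta = (COD_in - COD_out) / COD_in * 100
= (4347.05 - 1685.35) / 4347.05 * 100
= 61.2300%

61.2300%


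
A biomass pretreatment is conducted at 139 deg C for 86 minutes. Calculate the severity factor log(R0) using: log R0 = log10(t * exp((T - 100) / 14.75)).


logR0 = log10(t * exp((T - 100) / 14.75))
= log10(86 * exp((139 - 100) / 14.75))
= 3.0828

3.0828


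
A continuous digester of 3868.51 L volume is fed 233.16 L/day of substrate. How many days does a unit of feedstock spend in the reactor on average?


HRT = V / Q
= 3868.51 / 233.16
= 16.5917 days

16.5917 days


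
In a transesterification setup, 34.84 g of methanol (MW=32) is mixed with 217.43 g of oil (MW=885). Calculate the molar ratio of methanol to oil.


Molar ratio = n_MeOH / n_oil = (MeOH/32) / (oil/885) = (MeOH * 885) / (32 * oil)
= (34.84 * 885) / (32 * 217.43)
= 4.4315

4.4315


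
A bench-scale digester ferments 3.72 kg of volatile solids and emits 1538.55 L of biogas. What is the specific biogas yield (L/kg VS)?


Y = V / VS
= 1538.55 / 3.72
= 413.5887 L/kg VS

413.5887 L/kg VS


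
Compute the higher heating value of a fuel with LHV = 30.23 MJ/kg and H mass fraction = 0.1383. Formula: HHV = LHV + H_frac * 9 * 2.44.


HHV = LHV + H_frac * 9 * 2.44
= 30.23 + 0.1383 * 9 * 2.44
= 33.2671 MJ/kg

33.2671 MJ/kg


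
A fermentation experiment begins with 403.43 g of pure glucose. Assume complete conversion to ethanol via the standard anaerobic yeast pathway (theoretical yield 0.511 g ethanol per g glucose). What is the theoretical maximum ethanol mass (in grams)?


Theoretical ethanol yield: m_EtOH = 0.511 * m_glucose
m_EtOH = 0.511 * 403.43 = 206.1527 g

206.1527 g


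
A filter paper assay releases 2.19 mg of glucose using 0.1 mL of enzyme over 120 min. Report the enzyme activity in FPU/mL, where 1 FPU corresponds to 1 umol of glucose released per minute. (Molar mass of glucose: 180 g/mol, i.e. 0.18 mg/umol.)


Activity = glucose_mg / (0.18 mg/umol * V_mL * t_min)
= 2.19 / (0.18 * 0.1 * 120)
= 1.0139 FPU/mL

1.0139 FPU/mL


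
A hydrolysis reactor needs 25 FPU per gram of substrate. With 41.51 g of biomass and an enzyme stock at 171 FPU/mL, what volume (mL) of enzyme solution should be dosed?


V = dosage * m_sub / activity
V = 25 * 41.51 / 171
V = 6.0687 mL

6.0687 mL


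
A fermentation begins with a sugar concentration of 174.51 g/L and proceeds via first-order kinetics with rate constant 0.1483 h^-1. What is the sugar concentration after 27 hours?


S = S0 * exp(-k * t)
S = 174.51 * exp(-0.1483 * 27)
S = 3.1832 g/L

3.1832 g/L


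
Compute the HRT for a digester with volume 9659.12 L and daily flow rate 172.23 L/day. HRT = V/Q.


HRT = V / Q
= 9659.12 / 172.23
= 56.0827 days

56.0827 days


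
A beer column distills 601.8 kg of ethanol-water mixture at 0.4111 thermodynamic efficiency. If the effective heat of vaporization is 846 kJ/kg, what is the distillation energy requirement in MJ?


E = m * 846 / (eta * 1000)
= 601.8 * 846 / (0.4111 * 1000)
= 1238.4403 MJ

1238.4403 MJ


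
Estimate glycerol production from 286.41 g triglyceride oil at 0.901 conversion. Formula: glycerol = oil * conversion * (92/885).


glycerol = oil * conv * (92/885)
= 286.41 * 0.901 * 92 / 885
= 26.8261 g

26.8261 g


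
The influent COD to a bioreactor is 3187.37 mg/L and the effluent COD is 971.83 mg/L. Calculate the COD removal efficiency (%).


eta = (COD_in - COD_out) / COD_in * 100
= (3187.37 - 971.83) / 3187.37 * 100
= 69.5100%

69.5100%


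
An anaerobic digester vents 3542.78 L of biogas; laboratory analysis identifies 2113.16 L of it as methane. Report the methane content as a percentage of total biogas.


CH4% = V_CH4 / V_total * 100
= 2113.16 / 3542.78 * 100
= 59.6469%

59.6469%
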